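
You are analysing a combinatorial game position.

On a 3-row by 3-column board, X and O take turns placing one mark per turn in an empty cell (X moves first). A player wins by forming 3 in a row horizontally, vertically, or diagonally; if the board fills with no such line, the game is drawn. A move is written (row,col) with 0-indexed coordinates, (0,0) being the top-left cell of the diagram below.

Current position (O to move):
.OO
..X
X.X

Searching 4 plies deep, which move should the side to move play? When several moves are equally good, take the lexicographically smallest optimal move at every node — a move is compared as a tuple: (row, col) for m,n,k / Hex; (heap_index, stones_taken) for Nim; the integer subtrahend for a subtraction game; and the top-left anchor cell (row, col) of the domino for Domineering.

O's best at [.OO/..X/X.X]: (0,0)

[.OO/..X/X.X] O move#1: (0,0):+1/OOO/..X/X.X*, (1,0):-1/.OO/O.X/X.X, (1,1):-1/.OO/.OX/X.X, (2,1):+1/.OO/..X/XOX
[OOO/..X/X.X] end (terminal -1, X#2); searched .OO/..X/X.X to 4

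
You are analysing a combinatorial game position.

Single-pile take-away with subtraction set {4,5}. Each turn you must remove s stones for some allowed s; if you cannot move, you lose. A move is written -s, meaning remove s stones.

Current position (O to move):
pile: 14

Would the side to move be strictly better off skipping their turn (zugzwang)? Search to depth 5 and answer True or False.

[14] O move#1: -4:+1/10*, -5:+1/9
[10] X move#2: -4:-1/6*, -5:-1/5
[6] O move#3: -4:+1/2*, -5:+1/1
[2] end (terminal -1, X#4); searched 14 to 5
pass branch (X moves first from the same position):
  | [14] X move#1: -4:+1/10*, -5:+1/9
  | [10] O move#2: -4:-1/6*, -5:-1/5
  | [6] X move#3: -4:+1/2*, -5:+1/1
  | [2] end (terminal -1, O#4); searched 14 to 5
O moving scores +1; O passing scores -1

zugzwang(14, O) = False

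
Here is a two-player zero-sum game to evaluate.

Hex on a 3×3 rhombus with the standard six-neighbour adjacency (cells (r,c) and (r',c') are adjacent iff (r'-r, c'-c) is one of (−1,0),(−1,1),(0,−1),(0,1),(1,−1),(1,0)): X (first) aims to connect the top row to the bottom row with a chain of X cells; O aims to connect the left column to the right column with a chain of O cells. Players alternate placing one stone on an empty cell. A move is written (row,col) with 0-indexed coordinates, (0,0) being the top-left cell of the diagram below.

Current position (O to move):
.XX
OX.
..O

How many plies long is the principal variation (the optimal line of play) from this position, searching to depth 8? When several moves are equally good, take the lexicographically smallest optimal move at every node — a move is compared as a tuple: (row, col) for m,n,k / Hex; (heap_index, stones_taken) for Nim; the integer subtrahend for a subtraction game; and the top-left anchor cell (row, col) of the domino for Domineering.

[.XX/OX./..O] O move#1: (0,0):-1/OXX/OX./..O*, (1,2):-1/.XX/OXO/..O, (2,0):-1/.XX/OX./O.O, (2,1):-1/.XX/OX./.OO
[OXX/OX./..O] X move#2: (1,2):+1/OXX/OXX/..O*, (2,0):+1/OXX/OX./X.O, (2,1):+1/OXX/OX./.XO
[OXX/OXX/..O] O move#3: (2,0):-1/OXX/OXX/O.O*, (2,1):-1/OXX/OXX/.OO
[OXX/OXX/O.O] X move#4: (2,1):+1/OXX/OXX/OXO*
[OXX/OXX/OXO] end (terminal -1, O#5); searched .XX/OX./..O to 8

PV length from [.XX/OX./..O]: 4 plies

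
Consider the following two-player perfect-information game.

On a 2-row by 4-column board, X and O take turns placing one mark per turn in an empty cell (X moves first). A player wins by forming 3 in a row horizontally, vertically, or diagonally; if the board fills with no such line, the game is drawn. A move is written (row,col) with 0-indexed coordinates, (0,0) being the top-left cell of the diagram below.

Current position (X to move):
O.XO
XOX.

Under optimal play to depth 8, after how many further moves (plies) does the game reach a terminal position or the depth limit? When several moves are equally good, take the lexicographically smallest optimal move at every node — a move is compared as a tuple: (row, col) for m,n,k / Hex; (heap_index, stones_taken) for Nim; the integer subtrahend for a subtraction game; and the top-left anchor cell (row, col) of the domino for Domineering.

ply 1, X at O.XO/XOX. | (0,1)=+0→OXXO/XOX.*; (1,3)=+0→O.XO/XOXX
ply 2, O at OXXO/XOX. | (1,3)=+0→OXXO/XOXO*
ply 3: OXXO/XOXO is terminal +0 (X); from O.XO/XOX. depth 8

PV length from [O.XO/XOX.]: 2 plies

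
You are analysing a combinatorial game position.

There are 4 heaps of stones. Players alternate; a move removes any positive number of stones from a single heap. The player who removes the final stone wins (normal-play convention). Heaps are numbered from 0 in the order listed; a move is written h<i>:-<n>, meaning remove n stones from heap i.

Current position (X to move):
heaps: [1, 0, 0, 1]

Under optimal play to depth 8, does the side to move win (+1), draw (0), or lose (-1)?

ply 1, X at (1,0,0,1) | h0:-1=-1→(0,0,0,1)*; h3:-1=-1→(1,0,0,0)
ply 2, O at (0,0,0,1) | h3:-1=+1→(0,0,0,0)*
ply 3: (0,0,0,0) is terminal -1 (X); from (1,0,0,1) depth 8

value((1,0,0,1), X) = -1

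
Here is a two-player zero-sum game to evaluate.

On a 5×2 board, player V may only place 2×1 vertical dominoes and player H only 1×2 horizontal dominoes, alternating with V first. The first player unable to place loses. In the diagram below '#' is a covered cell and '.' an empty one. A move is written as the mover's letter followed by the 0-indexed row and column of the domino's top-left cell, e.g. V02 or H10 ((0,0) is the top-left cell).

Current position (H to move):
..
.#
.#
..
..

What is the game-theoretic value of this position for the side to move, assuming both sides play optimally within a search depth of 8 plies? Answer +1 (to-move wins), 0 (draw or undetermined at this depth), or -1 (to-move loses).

value(../.#/.#/../.., H) = +1

p1 H@[../.#/.#/../..]: H00[##/.#/.#/../..]-1 H30[../.#/.#/##/..]+1* H40[../.#/.#/../##]+1
p2 V@[../.#/.#/##/..]: V00[#./##/.#/##/..]-1* V10[../##/##/##/..]-1
p3 H@[#./##/.#/##/..]: H40[#./##/.#/##/##]+1*
p4 V@[#./##/.#/##/##] terminal -1; root [../.#/.#/../..] d8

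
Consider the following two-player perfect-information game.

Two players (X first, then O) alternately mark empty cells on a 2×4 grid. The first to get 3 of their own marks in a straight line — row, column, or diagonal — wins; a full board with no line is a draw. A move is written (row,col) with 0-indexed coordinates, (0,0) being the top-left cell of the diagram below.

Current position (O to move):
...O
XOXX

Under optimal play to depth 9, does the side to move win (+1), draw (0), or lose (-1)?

value(...O/XOXX, O) = 0

p1 O@[...O/XOXX]: (0,0)[O..O/XOXX]+0* (0,1)[.O.O/XOXX]+0 (0,2)[..OO/XOXX]+0
p2 X@[O..O/XOXX]: (0,1)[OX.O/XOXX]+0* (0,2)[O.XO/XOXX]+0
p3 O@[OX.O/XOXX]: (0,2)[OXOO/XOXX]+0*
p4 X@[OXOO/XOXX] terminal +0; root [...O/XOXX] d9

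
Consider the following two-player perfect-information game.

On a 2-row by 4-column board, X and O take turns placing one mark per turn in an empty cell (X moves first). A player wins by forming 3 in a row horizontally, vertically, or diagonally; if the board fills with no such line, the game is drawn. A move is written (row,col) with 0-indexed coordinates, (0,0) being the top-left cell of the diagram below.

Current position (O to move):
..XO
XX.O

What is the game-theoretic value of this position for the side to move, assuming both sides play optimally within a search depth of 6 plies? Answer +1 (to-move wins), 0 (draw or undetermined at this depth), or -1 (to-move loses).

p1 O@[..XO/XX.O]: (0,0)[O.XO/XX.O]-1 (0,1)[.OXO/XX.O]-1 (1,2)[..XO/XXOO]+0*
p2 X@[..XO/XXOO]: (0,0)[X.XO/XXOO]+0* (0,1)[.XXO/XXOO]+0
p3 O@[X.XO/XXOO]: (0,1)[XOXO/XXOO]+0*
p4 X@[XOXO/XXOO] terminal +0; root [..XO/XX.O] d6

value(..XO/XX.O, O) = 0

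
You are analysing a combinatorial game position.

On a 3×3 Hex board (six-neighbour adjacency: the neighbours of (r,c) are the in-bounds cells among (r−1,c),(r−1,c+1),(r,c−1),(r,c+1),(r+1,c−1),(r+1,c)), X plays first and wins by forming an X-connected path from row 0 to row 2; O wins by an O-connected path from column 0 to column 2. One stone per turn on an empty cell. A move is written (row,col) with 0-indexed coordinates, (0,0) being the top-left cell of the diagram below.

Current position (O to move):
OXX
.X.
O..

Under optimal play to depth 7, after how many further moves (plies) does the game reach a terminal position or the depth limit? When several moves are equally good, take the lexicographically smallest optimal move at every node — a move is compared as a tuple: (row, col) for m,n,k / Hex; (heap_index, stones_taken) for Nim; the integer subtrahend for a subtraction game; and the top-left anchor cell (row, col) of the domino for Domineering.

p1 O@[OXX/.X./O..]: (1,0)[OXX/OX./O..]-1 (1,2)[OXX/.XO/O..]-1 (2,1)[OXX/.X./OO.]+1* (2,2)[OXX/.X./O.O]-1
p2 X@[OXX/.X./OO.]: (1,0)[OXX/XX./OO.]-1* (1,2)[OXX/.XX/OO.]-1 (2,2)[OXX/.X./OOX]-1
p3 O@[OXX/XX./OO.]: (1,2)[OXX/XXO/OO.]+1* (2,2)[OXX/XX./OOO]+1
p4 X@[OXX/XXO/OO.] terminal -1; root [OXX/.X./O..] d7

PV length from [OXX/.X./O..]: 3 plies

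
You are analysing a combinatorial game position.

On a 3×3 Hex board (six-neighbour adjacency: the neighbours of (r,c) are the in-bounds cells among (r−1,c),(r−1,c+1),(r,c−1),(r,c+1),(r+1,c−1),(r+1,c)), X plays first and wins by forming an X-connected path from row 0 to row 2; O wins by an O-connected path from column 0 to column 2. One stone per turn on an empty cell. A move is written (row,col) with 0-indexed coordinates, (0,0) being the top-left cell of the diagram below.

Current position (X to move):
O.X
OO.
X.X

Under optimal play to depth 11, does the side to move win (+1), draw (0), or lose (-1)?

value(O.X/OO./X.X, X) = +1

[O.X/OO./X.X] X move#1: (0,1):-1/OXX/OO./X.X, (1,2):+1/O.X/OOX/X.X*, (2,1):-1/O.X/OO./XXX
[O.X/OOX/X.X] end (terminal -1, O#2); searched O.X/OO./X.X to 11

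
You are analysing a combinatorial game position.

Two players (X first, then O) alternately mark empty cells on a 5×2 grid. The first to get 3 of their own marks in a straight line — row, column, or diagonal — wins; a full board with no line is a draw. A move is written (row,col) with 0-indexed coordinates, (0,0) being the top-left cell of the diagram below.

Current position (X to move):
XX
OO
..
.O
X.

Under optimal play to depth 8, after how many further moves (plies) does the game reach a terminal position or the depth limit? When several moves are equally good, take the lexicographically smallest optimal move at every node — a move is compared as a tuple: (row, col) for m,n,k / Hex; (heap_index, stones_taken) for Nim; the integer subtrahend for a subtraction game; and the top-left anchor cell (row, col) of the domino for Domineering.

PV length from [XX/OO/../.O/X.]: 4 plies

[XX/OO/../.O/X.] X move#1: (2,0):-1/XX/OO/X./.O/X., (2,1):+0/XX/OO/.X/.O/X.*, (3,0):-1/XX/OO/../XO/X., (4,1):-1/XX/OO/../.O/XX
[XX/OO/.X/.O/X.] O move#2: (2,0):+0/XX/OO/OX/.O/X.*, (3,0):+0/XX/OO/.X/OO/X., (4,1):+0/XX/OO/.X/.O/XO
[XX/OO/OX/.O/X.] X move#3: (3,0):+0/XX/OO/OX/XO/X.*, (4,1):-1/XX/OO/OX/.O/XX
[XX/OO/OX/XO/X.] O move#4: (4,1):+0/XX/OO/OX/XO/XO*
[XX/OO/OX/XO/XO] end (terminal +0, X#5); searched XX/OO/../.O/X. to 8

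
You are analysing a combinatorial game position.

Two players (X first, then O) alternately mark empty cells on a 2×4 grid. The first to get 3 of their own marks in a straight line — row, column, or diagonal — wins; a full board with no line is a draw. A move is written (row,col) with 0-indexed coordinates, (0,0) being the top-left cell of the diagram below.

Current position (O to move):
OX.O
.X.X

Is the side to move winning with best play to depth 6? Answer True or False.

p1 O@[OX.O/.X.X]: (0,2)[OXOO/.X.X]-1 (1,0)[OX.O/OX.X]-1 (1,2)[OX.O/.XOX]+0*
p2 X@[OX.O/.XOX]: (0,2)[OXXO/.XOX]+0* (1,0)[OX.O/XXOX]+0
p3 O@[OXXO/.XOX]: (1,0)[OXXO/OXOX]+0*
p4 X@[OXXO/OXOX] terminal +0; root [OX.O/.X.X] d6

O winning at [OX.O/.X.X]: False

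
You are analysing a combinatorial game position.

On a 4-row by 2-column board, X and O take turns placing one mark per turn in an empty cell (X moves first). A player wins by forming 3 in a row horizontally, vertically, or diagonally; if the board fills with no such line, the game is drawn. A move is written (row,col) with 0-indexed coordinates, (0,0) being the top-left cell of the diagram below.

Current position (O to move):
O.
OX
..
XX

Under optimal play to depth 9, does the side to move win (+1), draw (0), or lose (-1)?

value(O./OX/../XX, O) = +1

ply 1, O at O./OX/../XX | (0,1)=-1→OO/OX/../XX; (2,0)=+1→O./OX/O./XX*; (2,1)=+0→O./OX/.O/XX
ply 2: O./OX/O./XX is terminal -1 (X); from O./OX/../XX depth 9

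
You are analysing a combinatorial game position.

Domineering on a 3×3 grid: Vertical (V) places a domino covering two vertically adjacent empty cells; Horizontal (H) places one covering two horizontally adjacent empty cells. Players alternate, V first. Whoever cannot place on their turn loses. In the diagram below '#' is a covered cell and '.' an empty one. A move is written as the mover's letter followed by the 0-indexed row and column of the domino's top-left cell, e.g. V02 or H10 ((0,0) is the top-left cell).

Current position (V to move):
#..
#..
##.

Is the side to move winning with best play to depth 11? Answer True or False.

V winning at [#../#../##.]: True

[#../#../##.] V move#1: V01:+1/##./##./##.*, V02:+1/#.#/#.#/##., V12:-1/#../#.#/###
[##./##./##.] end (terminal -1, H#2); searched #../#../##. to 11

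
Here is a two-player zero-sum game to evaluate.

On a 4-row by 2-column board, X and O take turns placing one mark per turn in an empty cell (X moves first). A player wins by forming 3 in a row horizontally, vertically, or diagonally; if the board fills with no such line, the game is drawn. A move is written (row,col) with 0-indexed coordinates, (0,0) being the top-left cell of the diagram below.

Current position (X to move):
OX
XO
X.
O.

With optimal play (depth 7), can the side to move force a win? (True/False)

X winning at [OX/XO/X./O.]: False

ply 1, X at OX/XO/X./O. | (2,1)=+0→OX/XO/XX/O.*; (3,1)=+0→OX/XO/X./OX
ply 2, O at OX/XO/XX/O. | (3,1)=+0→OX/XO/XX/OO*
ply 3: OX/XO/XX/OO is terminal +0 (X); from OX/XO/X./O. depth 7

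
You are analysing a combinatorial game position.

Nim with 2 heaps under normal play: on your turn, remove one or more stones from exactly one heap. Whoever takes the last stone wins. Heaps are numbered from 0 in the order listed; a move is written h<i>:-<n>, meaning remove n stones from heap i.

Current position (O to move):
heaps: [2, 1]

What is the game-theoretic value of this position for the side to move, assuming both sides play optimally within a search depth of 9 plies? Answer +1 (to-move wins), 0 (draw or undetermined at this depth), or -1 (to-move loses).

value((2,1), O) = +1

p1 O@[(2,1)]: h0:-1[(1,1)]+1* h0:-2[(0,1)]-1 h1:-1[(2,0)]-1
p2 X@[(1,1)]: h0:-1[(0,1)]-1* h1:-1[(1,0)]-1
p3 O@[(0,1)]: h1:-1[(0,0)]+1*
p4 X@[(0,0)] terminal -1; root [(2,1)] d9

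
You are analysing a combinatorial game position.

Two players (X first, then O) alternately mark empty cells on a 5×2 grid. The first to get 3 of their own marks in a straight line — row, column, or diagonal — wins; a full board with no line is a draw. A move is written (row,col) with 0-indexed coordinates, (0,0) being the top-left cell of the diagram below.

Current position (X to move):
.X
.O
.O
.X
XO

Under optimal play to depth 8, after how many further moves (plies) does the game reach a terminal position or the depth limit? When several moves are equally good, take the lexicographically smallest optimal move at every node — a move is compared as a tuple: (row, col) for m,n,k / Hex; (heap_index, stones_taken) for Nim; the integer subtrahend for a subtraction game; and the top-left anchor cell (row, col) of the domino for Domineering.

PV length from [.X/.O/.O/.X/XO]: 4 plies

p1 X@[.X/.O/.O/.X/XO]: (0,0)[XX/.O/.O/.X/XO]+0* (1,0)[.X/XO/.O/.X/XO]+0 (2,0)[.X/.O/XO/.X/XO]+0 (3,0)[.X/.O/.O/XX/XO]+0
p2 O@[XX/.O/.O/.X/XO]: (1,0)[XX/OO/.O/.X/XO]+0* (2,0)[XX/.O/OO/.X/XO]+0 (3,0)[XX/.O/.O/OX/XO]+0
p3 X@[XX/OO/.O/.X/XO]: (2,0)[XX/OO/XO/.X/XO]+0* (3,0)[XX/OO/.O/XX/XO]+0
p4 O@[XX/OO/XO/.X/XO]: (3,0)[XX/OO/XO/OX/XO]+0*
p5 X@[XX/OO/XO/OX/XO] terminal +0; root [.X/.O/.O/.X/XO] d8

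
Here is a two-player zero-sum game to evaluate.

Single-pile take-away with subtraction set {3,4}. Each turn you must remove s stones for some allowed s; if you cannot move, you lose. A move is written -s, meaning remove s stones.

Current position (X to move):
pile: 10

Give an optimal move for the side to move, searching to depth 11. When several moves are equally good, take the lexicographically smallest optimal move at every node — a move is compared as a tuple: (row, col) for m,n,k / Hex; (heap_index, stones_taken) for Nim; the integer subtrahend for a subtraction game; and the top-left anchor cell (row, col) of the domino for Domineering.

[10] X move#1: -3:+1/7*, -4:-1/6
[7] O move#2: -3:-1/4*, -4:-1/3
[4] X move#3: -3:+1/1*, -4:+1/0
[1] end (terminal -1, O#4); searched 10 to 11

X's best at [10]: -3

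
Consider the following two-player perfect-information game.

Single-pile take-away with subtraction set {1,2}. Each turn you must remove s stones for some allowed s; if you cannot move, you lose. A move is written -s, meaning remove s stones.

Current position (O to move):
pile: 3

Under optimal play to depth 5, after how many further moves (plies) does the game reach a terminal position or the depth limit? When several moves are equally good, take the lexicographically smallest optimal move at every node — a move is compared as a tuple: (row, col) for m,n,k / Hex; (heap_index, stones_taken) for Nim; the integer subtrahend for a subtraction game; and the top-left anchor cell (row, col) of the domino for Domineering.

PV length from [3]: 2 plies

p1 O@[3]: -1[2]-1* -2[1]-1
p2 X@[2]: -1[1]-1 -2[0]+1*
p3 O@[0] terminal -1; root [3] d5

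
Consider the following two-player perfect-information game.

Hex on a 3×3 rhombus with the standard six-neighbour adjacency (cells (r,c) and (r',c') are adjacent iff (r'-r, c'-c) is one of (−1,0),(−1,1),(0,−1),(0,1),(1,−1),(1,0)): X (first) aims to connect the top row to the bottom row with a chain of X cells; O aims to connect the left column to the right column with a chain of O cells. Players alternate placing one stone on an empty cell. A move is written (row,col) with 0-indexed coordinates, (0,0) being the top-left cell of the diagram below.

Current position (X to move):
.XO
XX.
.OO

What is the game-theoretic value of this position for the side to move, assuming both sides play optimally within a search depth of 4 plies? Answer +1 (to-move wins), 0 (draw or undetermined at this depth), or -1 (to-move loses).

ply 1, X at .XO/XX./.OO | (0,0)=-1→XXO/XX./.OO; (1,2)=-1→.XO/XXX/.OO; (2,0)=+1→.XO/XX./XOO*
ply 2: .XO/XX./XOO is terminal -1 (O); from .XO/XX./.OO depth 4

value(.XO/XX./.OO, X) = +1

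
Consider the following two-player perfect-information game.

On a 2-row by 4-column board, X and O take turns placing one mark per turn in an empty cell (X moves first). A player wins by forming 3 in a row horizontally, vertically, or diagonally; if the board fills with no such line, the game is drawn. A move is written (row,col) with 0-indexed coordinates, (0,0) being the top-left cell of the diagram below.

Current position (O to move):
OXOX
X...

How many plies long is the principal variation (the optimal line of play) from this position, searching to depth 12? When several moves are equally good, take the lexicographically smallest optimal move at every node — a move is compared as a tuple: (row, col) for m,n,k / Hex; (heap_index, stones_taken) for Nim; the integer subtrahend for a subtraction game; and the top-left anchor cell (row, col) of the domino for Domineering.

PV length from [OXOX/X...]: 3 plies

ply 1, O at OXOX/X... | (1,1)=+0→OXOX/XO..*; (1,2)=+0→OXOX/X.O.; (1,3)=+0→OXOX/X..O
ply 2, X at OXOX/XO.. | (1,2)=+0→OXOX/XOX.*; (1,3)=+0→OXOX/XO.X
ply 3, O at OXOX/XOX. | (1,3)=+0→OXOX/XOXO*
ply 4: OXOX/XOXO is terminal +0 (X); from OXOX/X... depth 12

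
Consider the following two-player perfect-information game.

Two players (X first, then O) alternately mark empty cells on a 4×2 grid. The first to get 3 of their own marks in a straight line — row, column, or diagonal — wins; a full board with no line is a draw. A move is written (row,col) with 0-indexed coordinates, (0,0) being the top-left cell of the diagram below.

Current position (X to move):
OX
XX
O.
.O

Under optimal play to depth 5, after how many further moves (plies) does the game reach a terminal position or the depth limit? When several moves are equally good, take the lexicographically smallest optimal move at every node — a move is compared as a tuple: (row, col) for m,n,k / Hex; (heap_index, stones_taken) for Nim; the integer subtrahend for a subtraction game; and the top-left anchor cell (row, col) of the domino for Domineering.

[OX/XX/O./.O] X move#1: (2,1):+1/OX/XX/OX/.O*, (3,0):+0/OX/XX/O./XO
[OX/XX/OX/.O] end (terminal -1, O#2); searched OX/XX/O./.O to 5

PV length from [OX/XX/O./.O]: 1 ply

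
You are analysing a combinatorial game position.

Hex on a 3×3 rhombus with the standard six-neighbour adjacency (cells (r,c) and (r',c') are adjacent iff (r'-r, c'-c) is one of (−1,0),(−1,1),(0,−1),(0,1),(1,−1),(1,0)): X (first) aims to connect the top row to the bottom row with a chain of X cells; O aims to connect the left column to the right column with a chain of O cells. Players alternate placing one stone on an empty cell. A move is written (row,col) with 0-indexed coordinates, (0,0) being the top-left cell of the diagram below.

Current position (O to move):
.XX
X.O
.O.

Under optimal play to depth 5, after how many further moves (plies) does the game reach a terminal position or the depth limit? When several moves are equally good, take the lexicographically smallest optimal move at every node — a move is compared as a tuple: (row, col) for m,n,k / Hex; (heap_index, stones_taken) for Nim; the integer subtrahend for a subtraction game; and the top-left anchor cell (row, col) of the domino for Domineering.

PV length from [.XX/X.O/.O.]: 1 ply

p1 O@[.XX/X.O/.O.]: (0,0)[OXX/X.O/.O.]-1 (1,1)[.XX/XOO/.O.]-1 (2,0)[.XX/X.O/OO.]+1* (2,2)[.XX/X.O/.OO]-1
p2 X@[.XX/X.O/OO.] terminal -1; root [.XX/X.O/.O.] d5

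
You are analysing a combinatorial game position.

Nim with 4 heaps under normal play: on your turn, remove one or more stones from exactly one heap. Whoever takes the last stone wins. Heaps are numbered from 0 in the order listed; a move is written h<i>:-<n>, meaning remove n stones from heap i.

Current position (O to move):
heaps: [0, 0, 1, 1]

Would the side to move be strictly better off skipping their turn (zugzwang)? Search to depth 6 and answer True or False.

zugzwang((0,0,1,1), O) = True

p1 O@[(0,0,1,1)]: h2:-1[(0,0,0,1)]-1* h3:-1[(0,0,1,0)]-1
p2 X@[(0,0,0,1)]: h3:-1[(0,0,0,0)]+1*
p3 O@[(0,0,0,0)] terminal -1; root [(0,0,1,1)] d6
suppose O passes — search the same position with X to move:
pass> p1 X@[(0,0,1,1)]: h2:-1[(0,0,0,1)]-1* h3:-1[(0,0,1,0)]-1
pass> p2 O@[(0,0,0,1)]: h3:-1[(0,0,0,0)]+1*
pass> p3 X@[(0,0,0,0)] terminal -1; root [(0,0,1,1)] d6
for O: play -1, pass +1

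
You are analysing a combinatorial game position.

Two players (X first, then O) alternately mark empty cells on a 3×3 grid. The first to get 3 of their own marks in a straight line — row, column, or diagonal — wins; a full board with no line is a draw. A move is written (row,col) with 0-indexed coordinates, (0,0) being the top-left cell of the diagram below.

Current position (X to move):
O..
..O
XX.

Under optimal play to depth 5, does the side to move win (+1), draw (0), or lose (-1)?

value(O../..O/XX., X) = +1

p1 X@[O../..O/XX.]: (0,1)[OX./..O/XX.]+1* (0,2)[O.X/..O/XX.]+1 (1,0)[O../X.O/XX.]-1 (1,1)[O../.XO/XX.]+1 (2,2)[O../..O/XXX]+1
p2 O@[OX./..O/XX.]: (0,2)[OXO/..O/XX.]-1* (1,0)[OX./O.O/XX.]-1 (1,1)[OX./.OO/XX.]-1 (2,2)[OX./..O/XXO]-1
p3 X@[OXO/..O/XX.]: (1,0)[OXO/X.O/XX.]-1 (1,1)[OXO/.XO/XX.]+1* (2,2)[OXO/..O/XXX]+1
p4 O@[OXO/.XO/XX.] terminal -1; root [O../..O/XX.] d5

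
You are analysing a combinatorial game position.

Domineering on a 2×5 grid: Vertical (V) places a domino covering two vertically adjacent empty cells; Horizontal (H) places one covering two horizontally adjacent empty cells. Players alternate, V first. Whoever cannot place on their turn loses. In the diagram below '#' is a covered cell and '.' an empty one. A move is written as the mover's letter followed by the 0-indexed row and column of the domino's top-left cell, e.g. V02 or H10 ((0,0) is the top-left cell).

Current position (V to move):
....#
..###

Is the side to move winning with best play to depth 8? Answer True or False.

ply 1, V at ....#/..### | V00=-1→#...#/#.###; V01=+1→.#..#/.####*
ply 2, H at .#..#/.#### | H02=-1→.####/.####*
ply 3, V at .####/.#### | V00=+1→#####/#####*
ply 4: #####/##### is terminal -1 (H); from ....#/..### depth 8

V winning at [....#/..###]: True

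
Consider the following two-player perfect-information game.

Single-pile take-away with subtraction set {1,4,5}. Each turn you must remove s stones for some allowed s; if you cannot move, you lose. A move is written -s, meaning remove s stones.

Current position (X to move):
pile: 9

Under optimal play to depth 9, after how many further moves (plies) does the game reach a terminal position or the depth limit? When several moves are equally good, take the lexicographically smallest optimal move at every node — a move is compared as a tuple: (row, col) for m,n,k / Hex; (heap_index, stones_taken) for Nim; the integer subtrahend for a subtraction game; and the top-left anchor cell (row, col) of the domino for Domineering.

ply 1, X at 9 | -1=+1→8*; -4=-1→5; -5=-1→4
ply 2, O at 8 | -1=-1→7*; -4=-1→4; -5=-1→3
ply 3, X at 7 | -1=-1→6; -4=-1→3; -5=+1→2*
ply 4, O at 2 | -1=-1→1*
ply 5, X at 1 | -1=+1→0*
ply 6: 0 is terminal -1 (O); from 9 depth 9

PV length from [9]: 5 plies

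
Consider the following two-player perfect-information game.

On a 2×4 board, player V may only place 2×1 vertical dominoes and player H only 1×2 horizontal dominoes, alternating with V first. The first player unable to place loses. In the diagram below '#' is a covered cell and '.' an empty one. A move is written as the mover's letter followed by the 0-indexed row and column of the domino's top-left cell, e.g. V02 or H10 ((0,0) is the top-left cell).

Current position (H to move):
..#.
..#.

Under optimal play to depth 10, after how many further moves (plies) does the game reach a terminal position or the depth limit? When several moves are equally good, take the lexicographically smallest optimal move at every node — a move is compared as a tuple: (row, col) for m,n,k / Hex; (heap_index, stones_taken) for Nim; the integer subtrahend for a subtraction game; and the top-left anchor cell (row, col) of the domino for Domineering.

PV length from [..#./..#.]: 3 plies

p1 H@[..#./..#.]: H00[###./..#.]+1* H10[..#./###.]+1
p2 V@[###./..#.]: V03[####/..##]-1*
p3 H@[####/..##]: H10[####/####]+1*
p4 V@[####/####] terminal -1; root [..#./..#.] d10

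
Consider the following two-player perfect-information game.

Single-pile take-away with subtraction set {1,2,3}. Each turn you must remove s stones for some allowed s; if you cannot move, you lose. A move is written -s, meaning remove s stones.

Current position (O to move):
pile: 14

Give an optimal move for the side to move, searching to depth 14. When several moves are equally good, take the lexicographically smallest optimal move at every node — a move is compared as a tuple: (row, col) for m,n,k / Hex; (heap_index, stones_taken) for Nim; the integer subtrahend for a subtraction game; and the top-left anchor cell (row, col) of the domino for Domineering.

O's best at [14]: -2

p1 O@[14]: -1[13]-1 -2[12]+1* -3[11]-1
p2 X@[12]: -1[11]-1* -2[10]-1 -3[9]-1
p3 O@[11]: -1[10]-1 -2[9]-1 -3[8]+1*
p4 X@[8]: -1[7]-1* -2[6]-1 -3[5]-1
p5 O@[7]: -1[6]-1 -2[5]-1 -3[4]+1*
p6 X@[4]: -1[3]-1* -2[2]-1 -3[1]-1
p7 O@[3]: -1[2]-1 -2[1]-1 -3[0]+1*
p8 X@[0] terminal -1; root [14] d14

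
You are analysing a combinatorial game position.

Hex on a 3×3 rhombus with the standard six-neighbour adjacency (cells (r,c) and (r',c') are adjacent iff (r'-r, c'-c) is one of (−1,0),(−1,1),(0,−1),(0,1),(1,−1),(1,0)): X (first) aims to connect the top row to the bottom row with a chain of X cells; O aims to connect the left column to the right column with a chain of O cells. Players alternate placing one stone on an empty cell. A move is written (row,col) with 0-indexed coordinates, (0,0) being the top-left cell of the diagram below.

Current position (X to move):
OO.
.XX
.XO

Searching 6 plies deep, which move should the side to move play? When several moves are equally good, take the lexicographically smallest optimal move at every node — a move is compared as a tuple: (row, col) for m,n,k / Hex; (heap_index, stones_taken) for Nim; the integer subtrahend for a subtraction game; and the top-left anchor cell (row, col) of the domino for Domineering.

X's best at [OO./.XX/.XO]: (0,2)

[OO./.XX/.XO] X move#1: (0,2):+1/OOX/.XX/.XO*, (1,0):-1/OO./XXX/.XO, (2,0):-1/OO./.XX/XXO
[OOX/.XX/.XO] end (terminal -1, O#2); searched OO./.XX/.XO to 6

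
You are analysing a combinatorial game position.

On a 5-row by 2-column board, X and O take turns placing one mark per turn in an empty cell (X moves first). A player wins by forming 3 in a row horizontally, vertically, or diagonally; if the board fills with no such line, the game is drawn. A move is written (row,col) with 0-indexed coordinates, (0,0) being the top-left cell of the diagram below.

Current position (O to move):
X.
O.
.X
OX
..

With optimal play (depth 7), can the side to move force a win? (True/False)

O winning at [X./O./.X/OX/..]: True

p1 O@[X./O./.X/OX/..]: (0,1)[XO/O./.X/OX/..]-1 (1,1)[X./OO/.X/OX/..]-1 (2,0)[X./O./OX/OX/..]+1* (4,0)[X./O./.X/OX/O.]-1 (4,1)[X./O./.X/OX/.O]-1
p2 X@[X./O./OX/OX/..] terminal -1; root [X./O./.X/OX/..] d7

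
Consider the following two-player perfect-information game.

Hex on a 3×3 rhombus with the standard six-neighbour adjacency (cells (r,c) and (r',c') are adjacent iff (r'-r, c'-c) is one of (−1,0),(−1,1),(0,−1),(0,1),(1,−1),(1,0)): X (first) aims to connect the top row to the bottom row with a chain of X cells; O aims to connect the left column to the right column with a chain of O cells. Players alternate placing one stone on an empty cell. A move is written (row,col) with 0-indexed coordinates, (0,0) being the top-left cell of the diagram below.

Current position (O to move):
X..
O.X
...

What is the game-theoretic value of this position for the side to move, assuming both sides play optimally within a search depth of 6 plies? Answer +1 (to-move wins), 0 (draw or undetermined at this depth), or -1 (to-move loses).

ply 1, O at X../O.X/... | (0,1)=-1→XO./O.X/...; (0,2)=+1→X.O/O.X/...*; (1,1)=-1→X../OOX/...; (2,0)=-1→X../O.X/O..; (2,1)=-1→X../O.X/.O.; (2,2)=-1→X../O.X/..O
ply 2, X at X.O/O.X/... | (0,1)=-1→XXO/O.X/...*; (1,1)=-1→X.O/OXX/...; (2,0)=-1→X.O/O.X/X..; (2,1)=-1→X.O/O.X/.X.; (2,2)=-1→X.O/O.X/..X
ply 3, O at XXO/O.X/... | (1,1)=+1→XXO/OOX/...*; (2,0)=-1→XXO/O.X/O..; (2,1)=-1→XXO/O.X/.O.; (2,2)=-1→XXO/O.X/..O
ply 4: XXO/OOX/... is terminal -1 (X); from X../O.X/... depth 6

value(X../O.X/..., O) = +1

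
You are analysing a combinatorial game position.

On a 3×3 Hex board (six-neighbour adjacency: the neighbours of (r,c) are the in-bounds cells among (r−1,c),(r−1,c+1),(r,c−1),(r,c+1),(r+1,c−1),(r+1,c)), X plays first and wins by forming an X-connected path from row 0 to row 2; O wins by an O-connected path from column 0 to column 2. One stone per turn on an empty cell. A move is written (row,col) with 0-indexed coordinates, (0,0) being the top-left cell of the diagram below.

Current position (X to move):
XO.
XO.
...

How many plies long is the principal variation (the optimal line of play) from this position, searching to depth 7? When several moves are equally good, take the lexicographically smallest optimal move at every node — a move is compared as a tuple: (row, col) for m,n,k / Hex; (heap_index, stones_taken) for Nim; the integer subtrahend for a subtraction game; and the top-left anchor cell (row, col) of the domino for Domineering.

PV length from [XO./XO./...]: 3 plies

[XO./XO./...] X move#1: (0,2):+1/XOX/XO./...*, (1,2):+1/XO./XOX/..., (2,0):+1/XO./XO./X.., (2,1):-1/XO./XO./.X., (2,2):-1/XO./XO./..X
[XOX/XO./...] O move#2: (1,2):-1/XOX/XOO/...*, (2,0):-1/XOX/XO./O.., (2,1):-1/XOX/XO./.O., (2,2):-1/XOX/XO./..O
[XOX/XOO/...] X move#3: (2,0):+1/XOX/XOO/X..*, (2,1):-1/XOX/XOO/.X., (2,2):-1/XOX/XOO/..X
[XOX/XOO/X..] end (terminal -1, O#4); searched XO./XO./... to 7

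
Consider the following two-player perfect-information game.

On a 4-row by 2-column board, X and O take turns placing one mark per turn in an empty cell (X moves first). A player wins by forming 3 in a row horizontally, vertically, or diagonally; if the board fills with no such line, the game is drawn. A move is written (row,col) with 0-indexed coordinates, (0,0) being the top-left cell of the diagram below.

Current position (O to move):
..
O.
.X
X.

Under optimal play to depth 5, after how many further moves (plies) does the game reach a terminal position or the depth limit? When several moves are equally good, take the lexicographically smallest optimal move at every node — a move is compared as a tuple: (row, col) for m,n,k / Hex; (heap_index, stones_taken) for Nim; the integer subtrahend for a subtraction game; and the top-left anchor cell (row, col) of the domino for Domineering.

ply 1, O at ../O./.X/X. | (0,0)=+0→O./O./.X/X.*; (0,1)=+0→.O/O./.X/X.; (1,1)=+0→../OO/.X/X.; (2,0)=+0→../O./OX/X.; (3,1)=+0→../O./.X/XO
ply 2, X at O./O./.X/X. | (0,1)=-1→OX/O./.X/X.; (1,1)=-1→O./OX/.X/X.; (2,0)=+0→O./O./XX/X.*; (3,1)=-1→O./O./.X/XX
ply 3, O at O./O./XX/X. | (0,1)=+0→OO/O./XX/X.*; (1,1)=+0→O./OO/XX/X.; (3,1)=+0→O./O./XX/XO
ply 4, X at OO/O./XX/X. | (1,1)=+0→OO/OX/XX/X.*; (3,1)=+0→OO/O./XX/XX
ply 5, O at OO/OX/XX/X. | (3,1)=+0→OO/OX/XX/XO*
ply 6: OO/OX/XX/XO is terminal +0 (X); from ../O./.X/X. depth 5

PV length from [../O./.X/X.]: 5 plies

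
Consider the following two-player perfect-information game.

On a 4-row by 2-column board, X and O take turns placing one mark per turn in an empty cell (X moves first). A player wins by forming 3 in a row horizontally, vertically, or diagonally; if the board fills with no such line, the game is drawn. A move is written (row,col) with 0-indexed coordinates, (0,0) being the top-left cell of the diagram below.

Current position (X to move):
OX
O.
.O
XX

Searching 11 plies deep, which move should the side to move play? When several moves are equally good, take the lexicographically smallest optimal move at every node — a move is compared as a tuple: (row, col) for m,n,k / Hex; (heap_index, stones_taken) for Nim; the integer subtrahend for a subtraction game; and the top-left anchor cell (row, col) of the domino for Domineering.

ply 1, X at OX/O./.O/XX | (1,1)=-1→OX/OX/.O/XX; (2,0)=+0→OX/O./XO/XX*
ply 2, O at OX/O./XO/XX | (1,1)=+0→OX/OO/XO/XX*
ply 3: OX/OO/XO/XX is terminal +0 (X); from OX/O./.O/XX depth 11

X's best at [OX/O./.O/XX]: (2,0)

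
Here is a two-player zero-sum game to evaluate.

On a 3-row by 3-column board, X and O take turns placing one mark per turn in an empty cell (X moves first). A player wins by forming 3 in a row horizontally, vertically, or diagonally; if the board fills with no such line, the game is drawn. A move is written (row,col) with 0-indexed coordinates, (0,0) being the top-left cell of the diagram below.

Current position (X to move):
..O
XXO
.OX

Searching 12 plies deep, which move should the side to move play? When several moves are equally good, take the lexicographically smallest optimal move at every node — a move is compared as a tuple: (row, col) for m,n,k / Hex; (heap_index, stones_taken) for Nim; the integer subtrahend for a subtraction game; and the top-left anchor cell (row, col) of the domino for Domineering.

X's best at [..O/XXO/.OX]: (0,0)

ply 1, X at ..O/XXO/.OX | (0,0)=+1→X.O/XXO/.OX*; (0,1)=+0→.XO/XXO/.OX; (2,0)=+0→..O/XXO/XOX
ply 2: X.O/XXO/.OX is terminal -1 (O); from ..O/XXO/.OX depth 12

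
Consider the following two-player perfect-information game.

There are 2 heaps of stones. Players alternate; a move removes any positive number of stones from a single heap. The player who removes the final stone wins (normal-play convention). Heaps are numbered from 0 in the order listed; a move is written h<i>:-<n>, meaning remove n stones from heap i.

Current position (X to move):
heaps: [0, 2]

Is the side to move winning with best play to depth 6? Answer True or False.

p1 X@[(0,2)]: h1:-1[(0,1)]-1 h1:-2[(0,0)]+1*
p2 O@[(0,0)] terminal -1; root [(0,2)] d6

X winning at [(0,2)]: True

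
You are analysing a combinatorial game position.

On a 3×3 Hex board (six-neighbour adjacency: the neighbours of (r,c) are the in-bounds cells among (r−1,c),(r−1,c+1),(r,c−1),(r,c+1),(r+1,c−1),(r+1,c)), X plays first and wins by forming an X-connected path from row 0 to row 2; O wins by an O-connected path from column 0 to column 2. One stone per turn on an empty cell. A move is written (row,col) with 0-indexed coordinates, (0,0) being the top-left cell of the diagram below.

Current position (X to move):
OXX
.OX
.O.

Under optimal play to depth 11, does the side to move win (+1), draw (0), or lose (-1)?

value(OXX/.OX/.O., X) = +1

[OXX/.OX/.O.] X move#1: (1,0):+1/OXX/XOX/.O.*, (2,0):+1/OXX/.OX/XO., (2,2):+1/OXX/.OX/.OX
[OXX/XOX/.O.] O move#2: (2,0):-1/OXX/XOX/OO.*, (2,2):-1/OXX/XOX/.OO
[OXX/XOX/OO.] X move#3: (2,2):+1/OXX/XOX/OOX*
[OXX/XOX/OOX] end (terminal -1, O#4); searched OXX/.OX/.O. to 11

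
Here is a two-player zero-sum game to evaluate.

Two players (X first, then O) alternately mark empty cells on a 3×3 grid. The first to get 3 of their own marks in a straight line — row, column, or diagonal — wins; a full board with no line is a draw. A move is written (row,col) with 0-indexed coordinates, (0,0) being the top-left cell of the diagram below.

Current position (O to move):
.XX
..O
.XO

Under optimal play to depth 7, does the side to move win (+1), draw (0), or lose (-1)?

[.XX/..O/.XO] O move#1: (0,0):-1/OXX/..O/.XO*, (1,0):-1/.XX/O.O/.XO, (1,1):-1/.XX/.OO/.XO, (2,0):-1/.XX/..O/OXO
[OXX/..O/.XO] X move#2: (1,0):-1/OXX/X.O/.XO, (1,1):+1/OXX/.XO/.XO*, (2,0):-1/OXX/..O/XXO
[OXX/.XO/.XO] end (terminal -1, O#3); searched .XX/..O/.XO to 7

value(.XX/..O/.XO, O) = -1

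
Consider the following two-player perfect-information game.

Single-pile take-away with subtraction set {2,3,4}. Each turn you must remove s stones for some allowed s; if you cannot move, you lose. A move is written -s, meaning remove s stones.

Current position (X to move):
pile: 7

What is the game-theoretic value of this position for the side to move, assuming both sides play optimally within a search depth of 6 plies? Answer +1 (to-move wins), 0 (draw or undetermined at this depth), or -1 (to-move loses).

[7] X move#1: -2:-1/5*, -3:-1/4, -4:-1/3
[5] O move#2: -2:-1/3, -3:-1/2, -4:+1/1*
[1] end (terminal -1, X#3); searched 7 to 6

value(7, X) = -1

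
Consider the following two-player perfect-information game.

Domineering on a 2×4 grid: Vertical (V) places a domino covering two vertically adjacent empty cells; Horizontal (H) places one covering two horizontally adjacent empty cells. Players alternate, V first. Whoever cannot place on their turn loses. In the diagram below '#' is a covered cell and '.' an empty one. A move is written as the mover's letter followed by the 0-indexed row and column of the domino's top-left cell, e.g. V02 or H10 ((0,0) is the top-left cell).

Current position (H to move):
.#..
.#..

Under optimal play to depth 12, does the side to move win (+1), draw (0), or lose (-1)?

ply 1, H at .#../.#.. | H02=+1→.###/.#..*; H12=+1→.#../.###
ply 2, V at .###/.#.. | V00=-1→####/##..*
ply 3, H at ####/##.. | H12=+1→####/####*
ply 4: ####/#### is terminal -1 (V); from .#../.#.. depth 12

value(.#../.#.., H) = +1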